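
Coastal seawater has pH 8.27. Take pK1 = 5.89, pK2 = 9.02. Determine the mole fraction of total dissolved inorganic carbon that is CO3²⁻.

α₂ = 0.150

α₂ = 1 / (1 + [H⁺]/K2 + [H⁺]²/(K1K2)) = 1 / (1 + 10^+0.75 + 10^-1.63)
   = 1 / (1 + 5.6234 + 0.023442) = 1/6.6469 = 0.1504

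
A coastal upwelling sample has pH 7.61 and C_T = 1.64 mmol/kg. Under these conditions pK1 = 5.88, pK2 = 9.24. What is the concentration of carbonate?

[CO3²⁻] = 0.0369 mmol/kg

α₂ = 1 / (1 + [H⁺]/K2 + [H⁺]²/(K1K2)) = 1 / (1 + 10^+1.63 + 10^-0.10)
   = 1 / (1 + 42.658 + 0.79433) = 1/44.452 = 0.02250
[CO3²⁻] = α₂ × DIC = 0.02250 × 1.64 = 0.0369 mmol/kg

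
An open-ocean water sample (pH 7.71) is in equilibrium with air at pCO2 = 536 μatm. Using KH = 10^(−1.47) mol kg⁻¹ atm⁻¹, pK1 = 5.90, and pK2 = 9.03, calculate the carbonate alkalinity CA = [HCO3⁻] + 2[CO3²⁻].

CA = 1.28 mmol/kg

[CO2*] = KH · pCO2 = 10^(−1.47) × 536×10^-6 = 1.816×10^-5 mol/kg
α₀ = 1/(1 + K1/[H⁺] + K1K2/[H⁺]²) = 1/(1 + 10^+1.81 + 10^+0.49) = 0.01457
DIC = [CO2*]/α₀ = 1.816×10^-5 / 0.01457 = 1.247 mmol/kg
CA = (α₁ + 2α₂)·DIC = (0.9404 + 2×0.04501) × 1.247 = 1.28 mmol/kg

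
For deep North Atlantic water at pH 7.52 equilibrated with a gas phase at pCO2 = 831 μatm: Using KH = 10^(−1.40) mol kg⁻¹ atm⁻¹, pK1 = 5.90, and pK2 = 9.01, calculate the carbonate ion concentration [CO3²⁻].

[CO2*] = KH · pCO2 = 10^(−1.40) × 831×10^-6 = 3.308×10^-5 mol/kg
α₀ = 1/(1 + K1/[H⁺] + K1K2/[H⁺]²) = 1/(1 + 10^+1.62 + 10^+0.13) = 0.02271
DIC = [CO2*]/α₀ = 3.308×10^-5 / 0.02271 = 1.457 mmol/kg
[CO3²⁻] = α₂·DIC; α₂ = 0.03063, so [CO3²⁻] = 0.03063 × 1.457 = 0.0446 mmol/kg

[CO3²⁻] = 0.0446 mmol/kg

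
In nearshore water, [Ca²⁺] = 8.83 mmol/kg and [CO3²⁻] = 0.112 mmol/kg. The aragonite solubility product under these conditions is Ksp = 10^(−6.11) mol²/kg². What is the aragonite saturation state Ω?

Ω = 1.27

Ksp = 10^(−6.11) = 7.762×10^-7
Ω = [Ca²⁺][CO3²⁻]/Ksp = (8.83×10^-3)(0.112×10^-3) / 7.762×10^-7 = 1.27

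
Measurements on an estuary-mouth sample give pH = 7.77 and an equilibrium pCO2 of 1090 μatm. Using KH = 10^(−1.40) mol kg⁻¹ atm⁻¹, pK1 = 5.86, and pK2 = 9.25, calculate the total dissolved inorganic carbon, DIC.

DIC = 3.69 mmol/kg

[CO2*] = KH · pCO2 = 10^(−1.40) × 1090×10^-6 = 4.339×10^-5 mol/kg
α₀ = 1/(1 + K1/[H⁺] + K1K2/[H⁺]²) = 1/(1 + 10^+1.91 + 10^+0.43) = 0.01177
DIC = [CO2*]/α₀ = 4.339×10^-5 / 0.01177 = 3.69 mmol/kg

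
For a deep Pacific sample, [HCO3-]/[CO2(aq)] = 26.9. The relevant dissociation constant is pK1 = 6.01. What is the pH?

From K1 = [H⁺][HCO3-]/[CO2(aq)]:  pH = pK1 + log₁₀([HCO3-]/[CO2(aq)])
log₁₀(26.9) = +1.430
pH = 6.01 + (+1.430) = 7.44

pH = 7.44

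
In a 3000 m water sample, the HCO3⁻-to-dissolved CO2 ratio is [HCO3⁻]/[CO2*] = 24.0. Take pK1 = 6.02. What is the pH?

From K1 = [H⁺][HCO3⁻]/[CO2*]:  pH = pK1 + log₁₀([HCO3⁻]/[CO2*])
log₁₀(24.0) = +1.380
pH = 6.02 + (+1.380) = 7.40

pH = 7.40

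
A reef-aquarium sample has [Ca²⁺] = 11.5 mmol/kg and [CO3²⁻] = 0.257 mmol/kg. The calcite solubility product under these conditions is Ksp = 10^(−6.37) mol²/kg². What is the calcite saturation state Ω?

Ksp = 10^(−6.37) = 4.266×10^-7
Ω = [Ca²⁺][CO3²⁻]/Ksp = (11.5×10^-3)(0.257×10^-3) / 4.266×10^-7 = 6.93

Ω = 6.93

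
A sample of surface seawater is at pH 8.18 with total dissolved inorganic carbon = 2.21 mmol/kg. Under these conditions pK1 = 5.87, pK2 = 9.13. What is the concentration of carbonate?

α₂ = 1 / (1 + [H⁺]/K2 + [H⁺]²/(K1K2)) = 1 / (1 + 10^+0.95 + 10^-1.36)
   = 1 / (1 + 8.9125 + 0.043652) = 1/9.9562 = 0.1004
[CO3²⁻] = α₂ × DIC = 0.1004 × 2.21 = 0.222 mmol/kg

[CO3²⁻] = 0.222 mmol/kg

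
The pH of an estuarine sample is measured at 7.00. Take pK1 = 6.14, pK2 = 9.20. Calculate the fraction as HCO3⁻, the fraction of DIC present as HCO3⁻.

α₁ = 0.874

α₁ = 1 / (1 + [H⁺]/K1 + K2/[H⁺]) = 1 / (1 + 10^-0.86 + 10^-2.20)
   = 1 / (1 + 0.13804 + 0.0063096) = 1/1.1443 = 0.8739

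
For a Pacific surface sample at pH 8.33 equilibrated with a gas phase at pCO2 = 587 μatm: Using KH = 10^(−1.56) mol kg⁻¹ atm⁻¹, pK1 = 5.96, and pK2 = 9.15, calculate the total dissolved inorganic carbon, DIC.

DIC = 4.38 mmol/kg

[CO2*] = KH · pCO2 = 10^(−1.56) × 587×10^-6 = 1.617×10^-5 mol/kg
α₀ = 1/(1 + K1/[H⁺] + K1K2/[H⁺]²) = 1/(1 + 10^+2.37 + 10^+1.55) = 0.003691
DIC = [CO2*]/α₀ = 1.617×10^-5 / 0.003691 = 4.38 mmol/kg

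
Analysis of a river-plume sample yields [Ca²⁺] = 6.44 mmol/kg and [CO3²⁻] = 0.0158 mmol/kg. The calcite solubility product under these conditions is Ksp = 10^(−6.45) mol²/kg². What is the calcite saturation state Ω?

Ω = 0.287

Ksp = 10^(−6.45) = 3.548×10^-7
Ω = [Ca²⁺][CO3²⁻]/Ksp = (6.44×10^-3)(0.0158×10^-3) / 3.548×10^-7 = 0.287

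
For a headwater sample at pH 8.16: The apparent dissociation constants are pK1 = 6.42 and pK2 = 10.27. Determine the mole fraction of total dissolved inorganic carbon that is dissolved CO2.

α₀ = 0.0177

α₀ = 1 / (1 + K1/[H⁺] + K1K2/[H⁺]²) = 1 / (1 + 10^+1.74 + 10^-0.37)
   = 1 / (1 + 54.954 + 0.42658) = 1/56.381 = 0.01774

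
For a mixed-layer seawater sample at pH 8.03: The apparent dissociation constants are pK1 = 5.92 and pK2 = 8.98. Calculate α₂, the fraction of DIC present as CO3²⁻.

α₂ = 0.100

α₂ = 1 / (1 + [H⁺]/K2 + [H⁺]²/(K1K2)) = 1 / (1 + 10^+0.95 + 10^-1.16)
   = 1 / (1 + 8.9125 + 0.069183) = 1/9.9817 = 0.1002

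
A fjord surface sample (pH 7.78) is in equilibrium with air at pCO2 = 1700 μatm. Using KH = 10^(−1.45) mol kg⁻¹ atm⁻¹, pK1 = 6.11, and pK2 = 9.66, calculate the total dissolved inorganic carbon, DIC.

DIC = 2.92 mmol/kg

[CO2*] = KH · pCO2 = 10^(−1.45) × 1700×10^-6 = 6.032×10^-5 mol/kg
α₀ = 1/(1 + K1/[H⁺] + K1K2/[H⁺]²) = 1/(1 + 10^+1.67 + 10^-0.21) = 0.02067
DIC = [CO2*]/α₀ = 6.032×10^-5 / 0.02067 = 2.92 mmol/kg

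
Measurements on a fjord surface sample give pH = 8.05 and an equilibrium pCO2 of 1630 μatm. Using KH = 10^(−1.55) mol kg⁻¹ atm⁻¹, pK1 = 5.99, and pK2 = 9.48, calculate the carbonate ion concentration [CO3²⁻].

[CO3²⁻] = 0.196 mmol/kg

[CO2*] = KH · pCO2 = 10^(−1.55) × 1630×10^-6 = 4.594×10^-5 mol/kg
α₀ = 1/(1 + K1/[H⁺] + K1K2/[H⁺]²) = 1/(1 + 10^+2.06 + 10^+0.63) = 0.008328
DIC = [CO2*]/α₀ = 4.594×10^-5 / 0.008328 = 5.516 mmol/kg
[CO3²⁻] = α₂·DIC; α₂ = 0.03552, so [CO3²⁻] = 0.03552 × 5.516 = 0.196 mmol/kg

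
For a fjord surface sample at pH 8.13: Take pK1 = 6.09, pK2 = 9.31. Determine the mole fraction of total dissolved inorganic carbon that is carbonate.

α₂ = 0.0614

α₂ = 1 / (1 + [H⁺]/K2 + [H⁺]²/(K1K2)) = 1 / (1 + 10^+1.18 + 10^-0.86)
   = 1 / (1 + 15.136 + 0.13804) = 1/16.274 = 0.06145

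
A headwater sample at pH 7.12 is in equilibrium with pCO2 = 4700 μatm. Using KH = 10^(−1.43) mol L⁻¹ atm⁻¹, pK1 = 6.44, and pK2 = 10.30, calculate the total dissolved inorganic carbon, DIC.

DIC = 1.01 mmol/L

[CO2*] = KH · pCO2 = 10^(−1.43) × 4700×10^-6 = 1.746×10^-4 mol/L
α₀ = 1/(1 + K1/[H⁺] + K1K2/[H⁺]²) = 1/(1 + 10^+0.68 + 10^-2.50) = 0.1727
DIC = [CO2*]/α₀ = 1.746×10^-4 / 0.1727 = 1.01 mmol/L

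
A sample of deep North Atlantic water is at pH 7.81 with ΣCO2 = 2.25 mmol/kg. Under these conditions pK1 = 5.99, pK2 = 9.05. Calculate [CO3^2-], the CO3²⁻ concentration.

α₂ = 1 / (1 + [H⁺]/K2 + [H⁺]²/(K1K2)) = 1 / (1 + 10^+1.24 + 10^-0.58)
   = 1 / (1 + 17.378 + 0.26303) = 1/18.641 = 0.05365
[CO3²⁻] = α₂ × DIC = 0.05365 × 2.25 = 0.121 mmol/kg

[CO3²⁻] = 0.121 mmol/kg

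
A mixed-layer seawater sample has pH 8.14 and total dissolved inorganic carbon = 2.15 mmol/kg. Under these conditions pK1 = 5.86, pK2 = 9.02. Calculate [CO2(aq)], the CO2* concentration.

α₀ = 1 / (1 + K1/[H⁺] + K1K2/[H⁺]²) = 1 / (1 + 10^+2.28 + 10^+1.40)
   = 1 / (1 + 190.55 + 25.119) = 1/216.66 = 0.004615
[CO2*] = α₀ × DIC = 0.004615 × 2.15 = 0.00992 mmol/kg = 9.92 μmol/kg

[CO2*] = 9.92 μmol/kg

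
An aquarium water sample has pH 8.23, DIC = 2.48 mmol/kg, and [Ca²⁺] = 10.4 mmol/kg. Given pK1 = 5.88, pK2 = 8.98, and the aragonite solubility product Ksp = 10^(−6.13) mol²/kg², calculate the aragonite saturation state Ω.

α₂ = 1 / (1 + [H⁺]/K2 + [H⁺]²/(K1K2)) = 1 / (1 + 10^+0.75 + 10^-1.60)
   = 1 / (1 + 5.6234 + 0.025119) = 1/6.6485 = 0.1504
[CO3²⁻] = α₂ × DIC = 0.1504 × 2.48 = 0.3730 mmol/kg
Ksp = 10^(−6.13) = 7.413×10^-7
Ω = [Ca²⁺][CO3²⁻]/Ksp = (10.4×10^-3)(3.730×10^-4) / 7.413×10^-7 = 5.23

Ω = 5.23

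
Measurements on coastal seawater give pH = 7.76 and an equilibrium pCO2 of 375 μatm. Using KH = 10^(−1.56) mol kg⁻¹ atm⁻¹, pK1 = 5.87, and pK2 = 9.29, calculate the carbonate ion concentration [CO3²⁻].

[CO2*] = KH · pCO2 = 10^(−1.56) × 375×10^-6 = 1.033×10^-5 mol/kg
α₀ = 1/(1 + K1/[H⁺] + K1K2/[H⁺]²) = 1/(1 + 10^+1.89 + 10^+0.36) = 0.01236
DIC = [CO2*]/α₀ = 1.033×10^-5 / 0.01236 = 0.8357 mmol/kg
[CO3²⁻] = α₂·DIC; α₂ = 0.02831, so [CO3²⁻] = 0.02831 × 0.8357 = 0.0237 mmol/kg

[CO3²⁻] = 0.0237 mmol/kg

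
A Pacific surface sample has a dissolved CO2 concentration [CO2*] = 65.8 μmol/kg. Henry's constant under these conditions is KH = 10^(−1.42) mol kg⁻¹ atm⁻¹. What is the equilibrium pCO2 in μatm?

KH = 10^(−1.42) = 3.802×10^-2 mol kg⁻¹ atm⁻¹
pCO2 = [CO2*]/KH = 65.8×10^-6 / 3.802×10^-2 = 1.73×10^-3 atm = 1730 μatm

pCO2 = 1730 μatm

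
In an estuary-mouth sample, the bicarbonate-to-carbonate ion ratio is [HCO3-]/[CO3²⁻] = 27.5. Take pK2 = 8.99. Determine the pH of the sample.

pH = 7.55

From K2 = [H⁺][CO3²⁻]/[HCO3-]:  pH = pK2 − log₁₀([HCO3-]/[CO3²⁻])
log₁₀(27.5) = +1.439
pH = 8.99 − (+1.439) = 7.55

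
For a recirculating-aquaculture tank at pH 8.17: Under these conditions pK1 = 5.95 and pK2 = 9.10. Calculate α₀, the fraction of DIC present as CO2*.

α₀ = 0.00536

α₀ = 1 / (1 + K1/[H⁺] + K1K2/[H⁺]²) = 1 / (1 + 10^+2.22 + 10^+1.29)
   = 1 / (1 + 165.96 + 19.498) = 1/186.46 = 0.005363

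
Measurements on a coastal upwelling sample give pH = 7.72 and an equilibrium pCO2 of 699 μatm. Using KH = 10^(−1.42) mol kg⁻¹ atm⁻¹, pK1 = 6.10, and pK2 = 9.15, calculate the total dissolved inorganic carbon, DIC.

DIC = 1.18 mmol/kg

[CO2*] = KH · pCO2 = 10^(−1.42) × 699×10^-6 = 2.658×10^-5 mol/kg
α₀ = 1/(1 + K1/[H⁺] + K1K2/[H⁺]²) = 1/(1 + 10^+1.62 + 10^+0.19) = 0.02261
DIC = [CO2*]/α₀ = 2.658×10^-5 / 0.02261 = 1.18 mmol/kg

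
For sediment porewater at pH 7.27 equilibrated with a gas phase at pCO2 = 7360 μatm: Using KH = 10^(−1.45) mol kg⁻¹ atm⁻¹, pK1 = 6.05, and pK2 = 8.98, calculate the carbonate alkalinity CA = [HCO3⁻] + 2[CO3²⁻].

CA = 4.50 mmol/kg

[CO2*] = KH · pCO2 = 10^(−1.45) × 7360×10^-6 = 2.611×10^-4 mol/kg
α₀ = 1/(1 + K1/[H⁺] + K1K2/[H⁺]²) = 1/(1 + 10^+1.22 + 10^-0.49) = 0.05581
DIC = [CO2*]/α₀ = 2.611×10^-4 / 0.05581 = 4.680 mmol/kg
CA = (α₁ + 2α₂)·DIC = (0.9261 + 2×0.01806) × 4.680 = 4.50 mmol/kg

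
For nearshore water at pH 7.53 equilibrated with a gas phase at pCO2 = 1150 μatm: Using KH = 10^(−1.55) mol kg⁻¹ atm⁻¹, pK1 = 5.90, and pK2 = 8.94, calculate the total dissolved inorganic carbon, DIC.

[CO2*] = KH · pCO2 = 10^(−1.55) × 1150×10^-6 = 3.241×10^-5 mol/kg
α₀ = 1/(1 + K1/[H⁺] + K1K2/[H⁺]²) = 1/(1 + 10^+1.63 + 10^+0.22) = 0.02207
DIC = [CO2*]/α₀ = 3.241×10^-5 / 0.02207 = 1.47 mmol/kg

DIC = 1.47 mmol/kg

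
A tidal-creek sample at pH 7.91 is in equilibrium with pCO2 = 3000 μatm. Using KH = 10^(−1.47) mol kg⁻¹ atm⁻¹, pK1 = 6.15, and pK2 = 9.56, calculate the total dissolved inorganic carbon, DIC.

DIC = 6.08 mmol/kg

[CO2*] = KH · pCO2 = 10^(−1.47) × 3000×10^-6 = 1.017×10^-4 mol/kg
α₀ = 1/(1 + K1/[H⁺] + K1K2/[H⁺]²) = 1/(1 + 10^+1.76 + 10^+0.11) = 0.01671
DIC = [CO2*]/α₀ = 1.017×10^-4 / 0.01671 = 6.08 mmol/kg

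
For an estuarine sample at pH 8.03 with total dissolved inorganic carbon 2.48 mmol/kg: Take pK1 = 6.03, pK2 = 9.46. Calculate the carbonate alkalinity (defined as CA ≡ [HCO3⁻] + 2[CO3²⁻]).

CA = 2.54 mmol/kg

CA = [HCO3⁻] + 2[CO3²⁻] = (α₁ + 2α₂)·DIC
At pH 8.03: [H⁺]/K1 = 10^-2.00 = 0.010000, K2/[H⁺] = 10^-1.43 = 0.037154
α₁ = 1/(1 + 0.010000 + 0.037154) = 1/1.0472 = 0.9550; α₂ = α₁·K2/[H⁺] = 0.03548
α₁ + 2α₂ = 1.0259
CA = 1.0259 × 2.48 = 2.54 mmol/kg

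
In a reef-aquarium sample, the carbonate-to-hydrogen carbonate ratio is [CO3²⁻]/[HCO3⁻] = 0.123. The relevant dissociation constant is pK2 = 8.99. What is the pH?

pH = 8.08

From K2 = [H⁺][CO3²⁻]/[HCO3⁻]:  pH = pK2 + log₁₀([CO3²⁻]/[HCO3⁻])
log₁₀(0.123) = -0.910
pH = 8.99 + (-0.910) = 8.08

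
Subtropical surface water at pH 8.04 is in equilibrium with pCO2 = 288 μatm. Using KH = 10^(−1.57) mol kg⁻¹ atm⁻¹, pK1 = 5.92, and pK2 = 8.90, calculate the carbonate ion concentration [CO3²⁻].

[CO2*] = KH · pCO2 = 10^(−1.57) × 288×10^-6 = 7.752×10^-6 mol/kg
α₀ = 1/(1 + K1/[H⁺] + K1K2/[H⁺]²) = 1/(1 + 10^+2.12 + 10^+1.26) = 0.006622
DIC = [CO2*]/α₀ = 7.752×10^-6 / 0.006622 = 1.171 mmol/kg
[CO3²⁻] = α₂·DIC; α₂ = 0.1205, so [CO3²⁻] = 0.1205 × 1.171 = 0.141 mmol/kg

[CO3²⁻] = 0.141 mmol/kg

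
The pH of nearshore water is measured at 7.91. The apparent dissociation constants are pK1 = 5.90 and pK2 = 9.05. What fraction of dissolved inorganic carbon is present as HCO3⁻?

α₁ = 0.924

α₁ = 1 / (1 + [H⁺]/K1 + K2/[H⁺]) = 1 / (1 + 10^-2.01 + 10^-1.14)
   = 1 / (1 + 0.0097724 + 0.072444) = 1/1.0822 = 0.9240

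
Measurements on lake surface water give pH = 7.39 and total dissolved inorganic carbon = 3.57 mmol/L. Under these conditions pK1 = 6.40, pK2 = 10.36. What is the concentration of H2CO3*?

α₀ = 1 / (1 + K1/[H⁺] + K1K2/[H⁺]²) = 1 / (1 + 10^+0.99 + 10^-1.98)
   = 1 / (1 + 9.7724 + 0.010471) = 1/10.783 = 0.09274
[CO2*] = α₀ × DIC = 0.09274 × 3.57 = 0.331 mmol/L

[CO2*] = 0.331 mmol/L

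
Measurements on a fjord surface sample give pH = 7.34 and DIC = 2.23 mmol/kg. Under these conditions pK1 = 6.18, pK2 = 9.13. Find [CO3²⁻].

α₂ = 1 / (1 + [H⁺]/K2 + [H⁺]²/(K1K2)) = 1 / (1 + 10^+1.79 + 10^+0.63)
   = 1 / (1 + 61.660 + 4.2658) = 1/66.925 = 0.01494
[CO3²⁻] = α₂ × DIC = 0.01494 × 2.23 = 0.0333 mmol/kg

[CO3²⁻] = 0.0333 mmol/kg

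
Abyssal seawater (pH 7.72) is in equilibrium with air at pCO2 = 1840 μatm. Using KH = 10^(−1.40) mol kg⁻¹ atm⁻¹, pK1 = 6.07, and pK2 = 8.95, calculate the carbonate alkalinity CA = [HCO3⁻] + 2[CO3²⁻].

CA = 3.66 mmol/kg

[CO2*] = KH · pCO2 = 10^(−1.40) × 1840×10^-6 = 7.325×10^-5 mol/kg
α₀ = 1/(1 + K1/[H⁺] + K1K2/[H⁺]²) = 1/(1 + 10^+1.65 + 10^+0.42) = 0.02070
DIC = [CO2*]/α₀ = 7.325×10^-5 / 0.02070 = 3.538 mmol/kg
CA = (α₁ + 2α₂)·DIC = (0.9248 + 2×0.05446) × 3.538 = 3.66 mmol/kg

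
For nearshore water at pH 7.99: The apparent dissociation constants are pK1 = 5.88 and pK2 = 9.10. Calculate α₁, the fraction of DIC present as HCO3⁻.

α₁ = 0.921

α₁ = 1 / (1 + [H⁺]/K1 + K2/[H⁺]) = 1 / (1 + 10^-2.11 + 10^-1.11)
   = 1 / (1 + 0.0077625 + 0.077625) = 1/1.0854 = 0.9213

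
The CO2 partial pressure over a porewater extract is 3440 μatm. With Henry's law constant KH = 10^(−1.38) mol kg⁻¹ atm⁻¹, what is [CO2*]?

[CO2*] = 143 μmol/kg

KH = 10^(−1.38) = 4.169×10^-2 mol kg⁻¹ atm⁻¹
[CO2*] = KH · pCO2 = 4.169×10^-2 × 3440×10^-6 atm = 1.43×10^-4 mol/kg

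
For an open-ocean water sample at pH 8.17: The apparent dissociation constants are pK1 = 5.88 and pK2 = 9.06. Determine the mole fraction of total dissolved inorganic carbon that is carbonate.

α₂ = 1 / (1 + [H⁺]/K2 + [H⁺]²/(K1K2)) = 1 / (1 + 10^+0.89 + 10^-1.40)
   = 1 / (1 + 7.7625 + 0.039811) = 1/8.8023 = 0.1136

α₂ = 0.114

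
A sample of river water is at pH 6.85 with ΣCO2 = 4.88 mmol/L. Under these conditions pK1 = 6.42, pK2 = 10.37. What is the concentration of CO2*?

α₀ = 1 / (1 + K1/[H⁺] + K1K2/[H⁺]²) = 1 / (1 + 10^+0.43 + 10^-3.09)
   = 1 / (1 + 2.6915 + 0.00081283) = 1/3.6923 = 0.2708
[CO2*] = α₀ × DIC = 0.2708 × 4.88 = 1.32 mmol/L

[CO2*] = 1.32 mmol/L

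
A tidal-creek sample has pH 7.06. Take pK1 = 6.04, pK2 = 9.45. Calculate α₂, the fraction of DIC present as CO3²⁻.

α₂ = 0.00370

α₂ = 1 / (1 + [H⁺]/K2 + [H⁺]²/(K1K2)) = 1 / (1 + 10^+2.39 + 10^+1.37)
   = 1 / (1 + 245.47 + 23.442) = 1/269.91 = 0.003705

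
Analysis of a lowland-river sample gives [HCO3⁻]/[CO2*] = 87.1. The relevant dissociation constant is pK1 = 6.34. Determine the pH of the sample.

From K1 = [H⁺][HCO3⁻]/[CO2*]:  pH = pK1 + log₁₀([HCO3⁻]/[CO2*])
log₁₀(87.1) = +1.940
pH = 6.34 + (+1.940) = 8.28

pH = 8.28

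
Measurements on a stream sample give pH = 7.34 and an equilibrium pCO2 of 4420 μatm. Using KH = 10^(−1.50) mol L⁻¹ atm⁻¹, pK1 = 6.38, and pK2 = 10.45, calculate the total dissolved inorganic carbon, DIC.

DIC = 1.42 mmol/L

[CO2*] = KH · pCO2 = 10^(−1.50) × 4420×10^-6 = 1.398×10^-4 mol/L
α₀ = 1/(1 + K1/[H⁺] + K1K2/[H⁺]²) = 1/(1 + 10^+0.96 + 10^-2.15) = 0.09874
DIC = [CO2*]/α₀ = 1.398×10^-4 / 0.09874 = 1.42 mmol/L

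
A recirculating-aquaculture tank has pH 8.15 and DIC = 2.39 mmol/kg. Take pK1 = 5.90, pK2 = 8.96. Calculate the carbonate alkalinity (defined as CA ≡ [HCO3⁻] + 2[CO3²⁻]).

CA = 2.70 mmol/kg

CA = [HCO3⁻] + 2[CO3²⁻] = (α₁ + 2α₂)·DIC
At pH 8.15: [H⁺]/K1 = 10^-2.25 = 0.0056234, K2/[H⁺] = 10^-0.81 = 0.15488
α₁ = 1/(1 + 0.0056234 + 0.15488) = 1/1.1605 = 0.8617; α₂ = α₁·K2/[H⁺] = 0.1335
α₁ + 2α₂ = 1.1286
CA = 1.1286 × 2.39 = 2.70 mmol/kg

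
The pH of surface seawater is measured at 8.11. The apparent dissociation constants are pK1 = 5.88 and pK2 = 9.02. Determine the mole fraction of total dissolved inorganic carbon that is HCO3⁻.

α₁ = 0.886

α₁ = 1 / (1 + [H⁺]/K1 + K2/[H⁺]) = 1 / (1 + 10^-2.23 + 10^-0.91)
   = 1 / (1 + 0.0058884 + 0.12303) = 1/1.1289 = 0.8858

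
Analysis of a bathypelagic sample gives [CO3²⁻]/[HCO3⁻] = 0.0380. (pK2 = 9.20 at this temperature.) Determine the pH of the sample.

pH = 7.78

From K2 = [H⁺][CO3²⁻]/[HCO3⁻]:  pH = pK2 + log₁₀([CO3²⁻]/[HCO3⁻])
log₁₀(0.0380) = -1.420
pH = 9.20 + (-1.420) = 7.78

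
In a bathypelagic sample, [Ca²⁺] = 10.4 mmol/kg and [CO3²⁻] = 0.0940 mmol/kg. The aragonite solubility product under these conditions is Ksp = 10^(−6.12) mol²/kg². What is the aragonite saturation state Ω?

Ω = 1.29

Ksp = 10^(−6.12) = 7.586×10^-7
Ω = [Ca²⁺][CO3²⁻]/Ksp = (10.4×10^-3)(0.0940×10^-3) / 7.586×10^-7 = 1.29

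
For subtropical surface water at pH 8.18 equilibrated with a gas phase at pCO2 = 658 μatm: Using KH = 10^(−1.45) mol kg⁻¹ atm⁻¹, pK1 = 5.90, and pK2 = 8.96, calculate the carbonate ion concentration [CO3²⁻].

[CO2*] = KH · pCO2 = 10^(−1.45) × 658×10^-6 = 2.335×10^-5 mol/kg
α₀ = 1/(1 + K1/[H⁺] + K1K2/[H⁺]²) = 1/(1 + 10^+2.28 + 10^+1.50) = 0.004481
DIC = [CO2*]/α₀ = 2.335×10^-5 / 0.004481 = 5.210 mmol/kg
[CO3²⁻] = α₂·DIC; α₂ = 0.1417, so [CO3²⁻] = 0.1417 × 5.210 = 0.738 mmol/kg

[CO3²⁻] = 0.738 mmol/kg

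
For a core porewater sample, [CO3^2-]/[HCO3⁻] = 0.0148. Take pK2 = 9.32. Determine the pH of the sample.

From K2 = [H⁺][CO3^2-]/[HCO3⁻]:  pH = pK2 + log₁₀([CO3^2-]/[HCO3⁻])
log₁₀(0.0148) = -1.830
pH = 9.32 + (-1.830) = 7.49

pH = 7.49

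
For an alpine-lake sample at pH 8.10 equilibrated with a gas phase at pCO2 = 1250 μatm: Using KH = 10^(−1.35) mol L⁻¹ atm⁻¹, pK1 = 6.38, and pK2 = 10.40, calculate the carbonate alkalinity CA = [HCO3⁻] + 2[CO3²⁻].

CA = 2.96 mmol/L

[CO2*] = KH · pCO2 = 10^(−1.35) × 1250×10^-6 = 5.584×10^-5 mol/L
α₀ = 1/(1 + K1/[H⁺] + K1K2/[H⁺]²) = 1/(1 + 10^+1.72 + 10^-0.58) = 0.01861
DIC = [CO2*]/α₀ = 5.584×10^-5 / 0.01861 = 3.001 mmol/L
CA = (α₁ + 2α₂)·DIC = (0.9765 + 2×0.004894) × 3.001 = 2.96 mmol/L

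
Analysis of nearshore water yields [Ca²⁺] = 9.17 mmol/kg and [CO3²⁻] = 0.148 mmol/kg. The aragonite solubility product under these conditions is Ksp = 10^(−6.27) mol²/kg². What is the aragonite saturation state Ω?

Ksp = 10^(−6.27) = 5.370×10^-7
Ω = [Ca²⁺][CO3²⁻]/Ksp = (9.17×10^-3)(0.148×10^-3) / 5.370×10^-7 = 2.53

Ω = 2.53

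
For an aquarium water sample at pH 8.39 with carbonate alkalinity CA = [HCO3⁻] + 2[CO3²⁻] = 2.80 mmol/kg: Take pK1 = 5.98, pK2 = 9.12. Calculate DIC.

DIC = 2.43 mmol/kg

CA = [HCO3⁻] + 2[CO3²⁻] = (α₁ + 2α₂)·DIC
At pH 8.39: [H⁺]/K1 = 10^-2.41 = 0.0038905, K2/[H⁺] = 10^-0.73 = 0.18621
α₁ = 1/(1 + 0.0038905 + 0.18621) = 1/1.1901 = 0.8403; α₂ = α₁·K2/[H⁺] = 0.1565
α₁ + 2α₂ = 1.1532
DIC = CA / (α₁ + 2α₂) = 2.80 / 1.1532 = 2.43 mmol/kg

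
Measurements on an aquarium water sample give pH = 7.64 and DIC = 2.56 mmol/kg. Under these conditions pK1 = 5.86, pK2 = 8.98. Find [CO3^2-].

[CO3²⁻] = 0.110 mmol/kg

α₂ = 1 / (1 + [H⁺]/K2 + [H⁺]²/(K1K2)) = 1 / (1 + 10^+1.34 + 10^-0.44)
   = 1 / (1 + 21.878 + 0.36308) = 1/23.241 = 0.04303
[CO3²⁻] = α₂ × DIC = 0.04303 × 2.56 = 0.110 mmol/kg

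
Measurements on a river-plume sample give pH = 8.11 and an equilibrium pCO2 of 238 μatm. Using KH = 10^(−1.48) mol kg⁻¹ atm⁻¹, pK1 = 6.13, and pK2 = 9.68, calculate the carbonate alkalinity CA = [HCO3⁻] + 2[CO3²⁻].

[CO2*] = KH · pCO2 = 10^(−1.48) × 238×10^-6 = 7.881×10^-6 mol/kg
α₀ = 1/(1 + K1/[H⁺] + K1K2/[H⁺]²) = 1/(1 + 10^+1.98 + 10^+0.41) = 0.01009
DIC = [CO2*]/α₀ = 7.881×10^-6 / 0.01009 = 0.7808 mmol/kg
CA = (α₁ + 2α₂)·DIC = (0.9640 + 2×0.02595) × 0.7808 = 0.793 mmol/kg

CA = 0.793 mmol/kg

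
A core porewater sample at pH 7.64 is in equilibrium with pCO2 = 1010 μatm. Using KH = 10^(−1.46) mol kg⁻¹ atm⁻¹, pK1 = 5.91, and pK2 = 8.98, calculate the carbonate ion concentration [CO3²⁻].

[CO3²⁻] = 0.0860 mmol/kg

[CO2*] = KH · pCO2 = 10^(−1.46) × 1010×10^-6 = 3.502×10^-5 mol/kg
α₀ = 1/(1 + K1/[H⁺] + K1K2/[H⁺]²) = 1/(1 + 10^+1.73 + 10^+0.39) = 0.01750
DIC = [CO2*]/α₀ = 3.502×10^-5 / 0.01750 = 2.002 mmol/kg
[CO3²⁻] = α₂·DIC; α₂ = 0.04295, so [CO3²⁻] = 0.04295 × 2.002 = 0.0860 mmol/kg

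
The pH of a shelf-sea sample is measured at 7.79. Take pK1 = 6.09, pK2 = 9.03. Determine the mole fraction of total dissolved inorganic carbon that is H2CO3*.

α₀ = 1 / (1 + K1/[H⁺] + K1K2/[H⁺]²) = 1 / (1 + 10^+1.70 + 10^+0.46)
   = 1 / (1 + 50.119 + 2.8840) = 1/54.003 = 0.01852

α₀ = 0.0185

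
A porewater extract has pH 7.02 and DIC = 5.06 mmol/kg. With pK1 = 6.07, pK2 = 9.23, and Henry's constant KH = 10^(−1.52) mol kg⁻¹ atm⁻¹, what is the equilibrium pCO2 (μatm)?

pCO2 = 1.68×10^4 μatm

α₀ = 1 / (1 + K1/[H⁺] + K1K2/[H⁺]²) = 1 / (1 + 10^+0.95 + 10^-1.26)
   = 1 / (1 + 8.9125 + 0.054954) = 1/9.9675 = 0.1003
[CO2*] = α₀ × DIC = 0.1003 × 5.06 = 0.5077 mmol/kg
pCO2 = [CO2*]/KH = 5.077×10^-4 / 3.020×10^-2 = 1.68×10^4 μatm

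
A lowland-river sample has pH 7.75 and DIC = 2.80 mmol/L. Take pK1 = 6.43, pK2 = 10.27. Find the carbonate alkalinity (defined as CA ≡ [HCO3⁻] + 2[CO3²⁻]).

CA = [HCO3⁻] + 2[CO3²⁻] = (α₁ + 2α₂)·DIC
At pH 7.75: [H⁺]/K1 = 10^-1.32 = 0.047863, K2/[H⁺] = 10^-2.52 = 0.0030200
α₁ = 1/(1 + 0.047863 + 0.0030200) = 1/1.0509 = 0.9516; α₂ = α₁·K2/[H⁺] = 0.002874
α₁ + 2α₂ = 0.9573
CA = 0.9573 × 2.80 = 2.68 mmol/L

CA = 2.68 mmol/L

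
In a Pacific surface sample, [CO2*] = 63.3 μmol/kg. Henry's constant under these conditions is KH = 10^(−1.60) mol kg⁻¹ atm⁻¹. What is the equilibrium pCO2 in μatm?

pCO2 = 2520 μatm

KH = 10^(−1.60) = 2.512×10^-2 mol kg⁻¹ atm⁻¹
pCO2 = [CO2*]/KH = 63.3×10^-6 / 2.512×10^-2 = 2.52×10^-3 atm = 2520 μatm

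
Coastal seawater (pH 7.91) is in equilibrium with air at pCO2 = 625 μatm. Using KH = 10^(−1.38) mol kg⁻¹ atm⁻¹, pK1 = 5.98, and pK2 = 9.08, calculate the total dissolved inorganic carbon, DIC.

[CO2*] = KH · pCO2 = 10^(−1.38) × 625×10^-6 = 2.605×10^-5 mol/kg
α₀ = 1/(1 + K1/[H⁺] + K1K2/[H⁺]²) = 1/(1 + 10^+1.93 + 10^+0.76) = 0.01089
DIC = [CO2*]/α₀ = 2.605×10^-5 / 0.01089 = 2.39 mmol/kg

DIC = 2.39 mmol/kg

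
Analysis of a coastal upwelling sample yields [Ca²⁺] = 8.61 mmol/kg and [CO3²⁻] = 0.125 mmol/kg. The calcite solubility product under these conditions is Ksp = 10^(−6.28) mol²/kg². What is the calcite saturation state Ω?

Ω = 2.05

Ksp = 10^(−6.28) = 5.248×10^-7
Ω = [Ca²⁺][CO3²⁻]/Ksp = (8.61×10^-3)(0.125×10^-3) / 5.248×10^-7 = 2.05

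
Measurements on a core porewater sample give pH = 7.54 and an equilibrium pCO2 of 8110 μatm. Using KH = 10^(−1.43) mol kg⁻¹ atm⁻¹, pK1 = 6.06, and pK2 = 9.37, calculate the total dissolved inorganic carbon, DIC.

DIC = 9.54 mmol/kg

[CO2*] = KH · pCO2 = 10^(−1.43) × 8110×10^-6 = 3.013×10^-4 mol/kg
α₀ = 1/(1 + K1/[H⁺] + K1K2/[H⁺]²) = 1/(1 + 10^+1.48 + 10^-0.35) = 0.03160
DIC = [CO2*]/α₀ = 3.013×10^-4 / 0.03160 = 9.54 mmol/kg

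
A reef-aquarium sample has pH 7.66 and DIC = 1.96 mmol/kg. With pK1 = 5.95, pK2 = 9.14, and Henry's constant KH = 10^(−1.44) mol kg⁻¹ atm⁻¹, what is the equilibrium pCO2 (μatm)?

α₀ = 1 / (1 + K1/[H⁺] + K1K2/[H⁺]²) = 1 / (1 + 10^+1.71 + 10^+0.23)
   = 1 / (1 + 51.286 + 1.6982) = 1/53.984 = 0.01852
[CO2*] = α₀ × DIC = 0.01852 × 1.96 = 0.03631 mmol/kg
pCO2 = [CO2*]/KH = 3.631×10^-5 / 3.631×10^-2 = 1000 μatm

pCO2 = 1000 μatm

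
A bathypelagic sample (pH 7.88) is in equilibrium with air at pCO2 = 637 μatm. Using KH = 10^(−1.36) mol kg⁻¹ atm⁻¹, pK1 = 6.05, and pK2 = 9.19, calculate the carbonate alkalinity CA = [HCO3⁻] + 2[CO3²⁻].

[CO2*] = KH · pCO2 = 10^(−1.36) × 637×10^-6 = 2.781×10^-5 mol/kg
α₀ = 1/(1 + K1/[H⁺] + K1K2/[H⁺]²) = 1/(1 + 10^+1.83 + 10^+0.52) = 0.01390
DIC = [CO2*]/α₀ = 2.781×10^-5 / 0.01390 = 2.000 mmol/kg
CA = (α₁ + 2α₂)·DIC = (0.9401 + 2×0.04604) × 2.000 = 2.06 mmol/kg

CA = 2.06 mmol/kg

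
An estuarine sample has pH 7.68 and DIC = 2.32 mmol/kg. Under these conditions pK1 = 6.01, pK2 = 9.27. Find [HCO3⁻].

[HCO3⁻] = 2.22 mmol/kg

α₁ = 1 / (1 + [H⁺]/K1 + K2/[H⁺]) = 1 / (1 + 10^-1.67 + 10^-1.59)
   = 1 / (1 + 0.021380 + 0.025704) = 1/1.0471 = 0.9550
[HCO3⁻] = α₁ × DIC = 0.9550 × 2.32 = 2.22 mmol/kg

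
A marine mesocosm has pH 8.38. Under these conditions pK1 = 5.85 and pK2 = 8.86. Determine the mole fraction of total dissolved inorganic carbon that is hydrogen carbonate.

α₁ = 0.750

α₁ = 1 / (1 + [H⁺]/K1 + K2/[H⁺]) = 1 / (1 + 10^-2.53 + 10^-0.48)
   = 1 / (1 + 0.0029512 + 0.33113) = 1/1.3341 = 0.7496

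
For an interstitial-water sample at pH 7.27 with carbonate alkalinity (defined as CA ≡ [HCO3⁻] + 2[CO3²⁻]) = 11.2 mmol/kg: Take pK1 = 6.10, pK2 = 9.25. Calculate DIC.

CA = [HCO3⁻] + 2[CO3²⁻] = (α₁ + 2α₂)·DIC
At pH 7.27: [H⁺]/K1 = 10^-1.17 = 0.067608, K2/[H⁺] = 10^-1.98 = 0.010471
α₁ = 1/(1 + 0.067608 + 0.010471) = 1/1.0781 = 0.9276; α₂ = α₁·K2/[H⁺] = 0.009713
α₁ + 2α₂ = 0.9470
DIC = CA / (α₁ + 2α₂) = 11.2 / 0.9470 = 11.8 mmol/kg

DIC = 11.8 mmol/kg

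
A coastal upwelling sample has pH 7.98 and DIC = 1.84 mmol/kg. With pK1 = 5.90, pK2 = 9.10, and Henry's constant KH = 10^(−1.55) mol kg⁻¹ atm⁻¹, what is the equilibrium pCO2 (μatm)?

α₀ = 1 / (1 + K1/[H⁺] + K1K2/[H⁺]²) = 1 / (1 + 10^+2.08 + 10^+0.96)
   = 1 / (1 + 120.23 + 9.1201) = 1/130.35 = 0.007672
[CO2*] = α₀ × DIC = 0.007672 × 1.84 = 0.01412 mmol/kg = 14.12 μmol/kg
pCO2 = [CO2*]/KH = 1.412×10^-5 / 2.818×10^-2 = 501 μatm

pCO2 = 501 μatm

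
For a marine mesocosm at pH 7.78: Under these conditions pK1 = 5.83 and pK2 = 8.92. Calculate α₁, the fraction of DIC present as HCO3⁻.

α₁ = 1 / (1 + [H⁺]/K1 + K2/[H⁺]) = 1 / (1 + 10^-1.95 + 10^-1.14)
   = 1 / (1 + 0.011220 + 0.072444) = 1/1.0837 = 0.9228

α₁ = 0.923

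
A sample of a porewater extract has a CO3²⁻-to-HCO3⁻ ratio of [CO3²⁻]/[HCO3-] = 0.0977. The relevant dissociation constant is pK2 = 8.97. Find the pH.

From K2 = [H⁺][CO3²⁻]/[HCO3-]:  pH = pK2 + log₁₀([CO3²⁻]/[HCO3-])
log₁₀(0.0977) = -1.010
pH = 8.97 + (-1.010) = 7.96

pH = 7.96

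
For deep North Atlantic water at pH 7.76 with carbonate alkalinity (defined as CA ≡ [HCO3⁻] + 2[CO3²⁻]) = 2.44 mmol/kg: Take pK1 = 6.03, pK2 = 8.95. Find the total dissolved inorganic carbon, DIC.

CA = [HCO3⁻] + 2[CO3²⁻] = (α₁ + 2α₂)·DIC
At pH 7.76: [H⁺]/K1 = 10^-1.73 = 0.018621, K2/[H⁺] = 10^-1.19 = 0.064565
α₁ = 1/(1 + 0.018621 + 0.064565) = 1/1.0832 = 0.9232; α₂ = α₁·K2/[H⁺] = 0.05961
α₁ + 2α₂ = 1.0424
DIC = CA / (α₁ + 2α₂) = 2.44 / 1.0424 = 2.34 mmol/kg

DIC = 2.34 mmol/kg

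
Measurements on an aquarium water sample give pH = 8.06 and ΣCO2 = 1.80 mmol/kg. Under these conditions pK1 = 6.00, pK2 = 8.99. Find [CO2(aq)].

[CO2*] = 13.9 μmol/kg

α₀ = 1 / (1 + K1/[H⁺] + K1K2/[H⁺]²) = 1 / (1 + 10^+2.06 + 10^+1.13)
   = 1 / (1 + 114.82 + 13.490) = 1/129.30 = 0.007734
[CO2*] = α₀ × DIC = 0.007734 × 1.80 = 0.0139 mmol/kg = 13.9 μmol/kg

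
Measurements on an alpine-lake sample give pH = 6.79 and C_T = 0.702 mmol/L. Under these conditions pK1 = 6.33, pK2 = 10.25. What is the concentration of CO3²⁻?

α₂ = 1 / (1 + [H⁺]/K2 + [H⁺]²/(K1K2)) = 1 / (1 + 10^+3.46 + 10^+3.00)
   = 1 / (1 + 2884.0 + 1000.0) = 1/3885.0 = 0.0002574
[CO3²⁻] = α₂ × DIC = 0.0002574 × 0.702 = 0.000181 mmol/L = 0.181 μmol/L

[CO3²⁻] = 0.181 μmol/L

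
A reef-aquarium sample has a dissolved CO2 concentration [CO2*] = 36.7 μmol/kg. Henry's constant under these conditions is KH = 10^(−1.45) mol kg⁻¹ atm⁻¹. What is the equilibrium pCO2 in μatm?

KH = 10^(−1.45) = 3.548×10^-2 mol kg⁻¹ atm⁻¹
pCO2 = [CO2*]/KH = 36.7×10^-6 / 3.548×10^-2 = 1.03×10^-3 atm = 1030 μatm

pCO2 = 1030 μatm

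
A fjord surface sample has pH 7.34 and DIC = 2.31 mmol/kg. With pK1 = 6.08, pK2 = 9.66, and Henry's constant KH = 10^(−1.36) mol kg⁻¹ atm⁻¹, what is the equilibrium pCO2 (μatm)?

α₀ = 1 / (1 + K1/[H⁺] + K1K2/[H⁺]²) = 1 / (1 + 10^+1.26 + 10^-1.06)
   = 1 / (1 + 18.197 + 0.087096) = 1/19.284 = 0.05186
[CO2*] = α₀ × DIC = 0.05186 × 2.31 = 0.1198 mmol/kg
pCO2 = [CO2*]/KH = 1.198×10^-4 / 4.365×10^-2 = 2740 μatm

pCO2 = 2740 μatm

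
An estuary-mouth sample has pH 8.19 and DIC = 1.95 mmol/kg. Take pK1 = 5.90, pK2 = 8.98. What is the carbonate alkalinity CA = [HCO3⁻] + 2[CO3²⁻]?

CA = [HCO3⁻] + 2[CO3²⁻] = (α₁ + 2α₂)·DIC
At pH 8.19: [H⁺]/K1 = 10^-2.29 = 0.0051286, K2/[H⁺] = 10^-0.79 = 0.16218
α₁ = 1/(1 + 0.0051286 + 0.16218) = 1/1.1673 = 0.8567; α₂ = α₁·K2/[H⁺] = 0.1389
α₁ + 2α₂ = 1.1345
CA = 1.1345 × 1.95 = 2.21 mmol/kg

CA = 2.21 mmol/kg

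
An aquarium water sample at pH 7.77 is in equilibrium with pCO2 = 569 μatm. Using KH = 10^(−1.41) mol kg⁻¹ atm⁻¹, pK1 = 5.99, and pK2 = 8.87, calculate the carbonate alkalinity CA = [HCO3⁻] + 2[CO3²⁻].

[CO2*] = KH · pCO2 = 10^(−1.41) × 569×10^-6 = 2.214×10^-5 mol/kg
α₀ = 1/(1 + K1/[H⁺] + K1K2/[H⁺]²) = 1/(1 + 10^+1.78 + 10^+0.68) = 0.01514
DIC = [CO2*]/α₀ = 2.214×10^-5 / 0.01514 = 1.462 mmol/kg
CA = (α₁ + 2α₂)·DIC = (0.9124 + 2×0.07247) × 1.462 = 1.55 mmol/kg

CA = 1.55 mmol/kg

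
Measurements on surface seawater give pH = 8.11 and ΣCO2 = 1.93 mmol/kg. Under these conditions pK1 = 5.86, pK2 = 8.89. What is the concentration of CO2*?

α₀ = 1 / (1 + K1/[H⁺] + K1K2/[H⁺]²) = 1 / (1 + 10^+2.25 + 10^+1.47)
   = 1 / (1 + 177.83 + 29.512) = 1/208.34 = 0.004800
[CO2*] = α₀ × DIC = 0.004800 × 1.93 = 0.00926 mmol/kg = 9.26 μmol/kg

[CO2*] = 9.26 μmol/kg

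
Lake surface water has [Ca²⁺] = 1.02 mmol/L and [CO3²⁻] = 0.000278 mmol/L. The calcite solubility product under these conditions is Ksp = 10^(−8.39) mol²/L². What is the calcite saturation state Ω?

Ksp = 10^(−8.39) = 4.074×10^-9
Ω = [Ca²⁺][CO3²⁻]/Ksp = (1.02×10^-3)(0.000278×10^-3) / 4.074×10^-9 = 0.0696

Ω = 0.0696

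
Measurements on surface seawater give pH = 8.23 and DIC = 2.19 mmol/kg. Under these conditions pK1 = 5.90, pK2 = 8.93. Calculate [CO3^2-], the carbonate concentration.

α₂ = 1 / (1 + [H⁺]/K2 + [H⁺]²/(K1K2)) = 1 / (1 + 10^+0.70 + 10^-1.63)
   = 1 / (1 + 5.0119 + 0.023442) = 1/6.0353 = 0.1657
[CO3²⁻] = α₂ × DIC = 0.1657 × 2.19 = 0.363 mmol/kg

[CO3²⁻] = 0.363 mmol/kg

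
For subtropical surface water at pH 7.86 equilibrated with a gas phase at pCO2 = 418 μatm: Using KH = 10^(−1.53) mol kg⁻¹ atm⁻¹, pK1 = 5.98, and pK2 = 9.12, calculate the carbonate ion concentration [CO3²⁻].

[CO2*] = KH · pCO2 = 10^(−1.53) × 418×10^-6 = 1.234×10^-5 mol/kg
α₀ = 1/(1 + K1/[H⁺] + K1K2/[H⁺]²) = 1/(1 + 10^+1.88 + 10^+0.62) = 0.01234
DIC = [CO2*]/α₀ = 1.234×10^-5 / 0.01234 = 0.9995 mmol/kg
[CO3²⁻] = α₂·DIC; α₂ = 0.05145, so [CO3²⁻] = 0.05145 × 0.9995 = 0.0514 mmol/kg

[CO3²⁻] = 0.0514 mmol/kg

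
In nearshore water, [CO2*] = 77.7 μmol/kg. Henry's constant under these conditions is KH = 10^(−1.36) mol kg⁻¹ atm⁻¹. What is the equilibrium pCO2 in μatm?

KH = 10^(−1.36) = 4.365×10^-2 mol kg⁻¹ atm⁻¹
pCO2 = [CO2*]/KH = 77.7×10^-6 / 4.365×10^-2 = 1.78×10^-3 atm = 1780 μatm

pCO2 = 1780 μatm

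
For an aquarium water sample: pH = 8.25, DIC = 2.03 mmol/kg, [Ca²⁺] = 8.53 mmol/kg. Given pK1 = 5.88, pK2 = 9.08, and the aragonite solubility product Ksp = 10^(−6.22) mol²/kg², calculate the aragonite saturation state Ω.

Ω = 3.69

α₂ = 1 / (1 + [H⁺]/K2 + [H⁺]²/(K1K2)) = 1 / (1 + 10^+0.83 + 10^-1.54)
   = 1 / (1 + 6.7608 + 0.028840) = 1/7.7897 = 0.1284
[CO3²⁻] = α₂ × DIC = 0.1284 × 2.03 = 0.2606 mmol/kg
Ksp = 10^(−6.22) = 6.026×10^-7
Ω = [Ca²⁺][CO3²⁻]/Ksp = (8.53×10^-3)(2.606×10^-4) / 6.026×10^-7 = 3.69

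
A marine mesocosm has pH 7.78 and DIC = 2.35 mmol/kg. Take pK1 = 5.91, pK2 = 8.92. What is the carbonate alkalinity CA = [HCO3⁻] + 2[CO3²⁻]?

CA = 2.48 mmol/kg

CA = [HCO3⁻] + 2[CO3²⁻] = (α₁ + 2α₂)·DIC
At pH 7.78: [H⁺]/K1 = 10^-1.87 = 0.013490, K2/[H⁺] = 10^-1.14 = 0.072444
α₁ = 1/(1 + 0.013490 + 0.072444) = 1/1.0859 = 0.9209; α₂ = α₁·K2/[H⁺] = 0.06671
α₁ + 2α₂ = 1.0543
CA = 1.0543 × 2.35 = 2.48 mmol/kg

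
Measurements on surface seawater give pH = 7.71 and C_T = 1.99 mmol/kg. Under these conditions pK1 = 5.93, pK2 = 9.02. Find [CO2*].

α₀ = 1 / (1 + K1/[H⁺] + K1K2/[H⁺]²) = 1 / (1 + 10^+1.78 + 10^+0.47)
   = 1 / (1 + 60.256 + 2.9512) = 1/64.207 = 0.01557
[CO2*] = α₀ × DIC = 0.01557 × 1.99 = 0.0310 mmol/kg

[CO2*] = 0.0310 mmol/kg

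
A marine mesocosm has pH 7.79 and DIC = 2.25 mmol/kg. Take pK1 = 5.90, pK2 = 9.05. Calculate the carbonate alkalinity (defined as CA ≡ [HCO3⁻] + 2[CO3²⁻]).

CA = [HCO3⁻] + 2[CO3²⁻] = (α₁ + 2α₂)·DIC
At pH 7.79: [H⁺]/K1 = 10^-1.89 = 0.012882, K2/[H⁺] = 10^-1.26 = 0.054954
α₁ = 1/(1 + 0.012882 + 0.054954) = 1/1.0678 = 0.9365; α₂ = α₁·K2/[H⁺] = 0.05146
α₁ + 2α₂ = 1.0394
CA = 1.0394 × 2.25 = 2.34 mmol/kg

CA = 2.34 mmol/kg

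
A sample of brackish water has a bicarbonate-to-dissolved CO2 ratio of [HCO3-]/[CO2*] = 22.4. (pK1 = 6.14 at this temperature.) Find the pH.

From K1 = [H⁺][HCO3-]/[CO2*]:  pH = pK1 + log₁₀([HCO3-]/[CO2*])
log₁₀(22.4) = +1.350
pH = 6.14 + (+1.350) = 7.49

pH = 7.49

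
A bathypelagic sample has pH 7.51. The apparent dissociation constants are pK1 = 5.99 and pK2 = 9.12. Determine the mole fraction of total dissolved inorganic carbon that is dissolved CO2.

α₀ = 0.0286

α₀ = 1 / (1 + K1/[H⁺] + K1K2/[H⁺]²) = 1 / (1 + 10^+1.52 + 10^-0.09)
   = 1 / (1 + 33.113 + 0.81283) = 1/34.926 = 0.02863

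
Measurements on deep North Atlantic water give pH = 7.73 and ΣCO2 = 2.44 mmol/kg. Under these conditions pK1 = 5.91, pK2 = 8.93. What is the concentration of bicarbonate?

[HCO3⁻] = 2.26 mmol/kg

α₁ = 1 / (1 + [H⁺]/K1 + K2/[H⁺]) = 1 / (1 + 10^-1.82 + 10^-1.20)
   = 1 / (1 + 0.015136 + 0.063096) = 1/1.0782 = 0.9274
[HCO3⁻] = α₁ × DIC = 0.9274 × 2.44 = 2.26 mmol/kg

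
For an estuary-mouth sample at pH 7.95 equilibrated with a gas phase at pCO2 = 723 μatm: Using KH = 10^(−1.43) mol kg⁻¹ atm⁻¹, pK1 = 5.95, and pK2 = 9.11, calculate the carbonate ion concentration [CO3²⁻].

[CO2*] = KH · pCO2 = 10^(−1.43) × 723×10^-6 = 2.686×10^-5 mol/kg
α₀ = 1/(1 + K1/[H⁺] + K1K2/[H⁺]²) = 1/(1 + 10^+2.00 + 10^+0.84) = 0.009266
DIC = [CO2*]/α₀ = 2.686×10^-5 / 0.009266 = 2.899 mmol/kg
[CO3²⁻] = α₂·DIC; α₂ = 0.06411, so [CO3²⁻] = 0.06411 × 2.899 = 0.186 mmol/kg

[CO3²⁻] = 0.186 mmol/kg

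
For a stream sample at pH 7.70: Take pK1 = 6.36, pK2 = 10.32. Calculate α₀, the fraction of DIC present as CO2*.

α₀ = 1 / (1 + K1/[H⁺] + K1K2/[H⁺]²) = 1 / (1 + 10^+1.34 + 10^-1.28)
   = 1 / (1 + 21.878 + 0.052481) = 1/22.930 = 0.04361

α₀ = 0.0436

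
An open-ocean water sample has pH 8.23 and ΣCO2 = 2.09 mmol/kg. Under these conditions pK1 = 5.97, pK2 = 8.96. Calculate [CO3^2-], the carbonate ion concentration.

α₂ = 1 / (1 + [H⁺]/K2 + [H⁺]²/(K1K2)) = 1 / (1 + 10^+0.73 + 10^-1.53)
   = 1 / (1 + 5.3703 + 0.029512) = 1/6.3998 = 0.1563
[CO3²⁻] = α₂ × DIC = 0.1563 × 2.09 = 0.327 mmol/kg

[CO3²⁻] = 0.327 mmol/kg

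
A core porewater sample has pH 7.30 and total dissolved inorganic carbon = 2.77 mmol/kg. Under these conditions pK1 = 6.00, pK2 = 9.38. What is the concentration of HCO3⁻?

α₁ = 1 / (1 + [H⁺]/K1 + K2/[H⁺]) = 1 / (1 + 10^-1.30 + 10^-2.08)
   = 1 / (1 + 0.050119 + 0.0083176) = 1/1.0584 = 0.9448
[HCO3⁻] = α₁ × DIC = 0.9448 × 2.77 = 2.62 mmol/kg

[HCO3⁻] = 2.62 mmol/kg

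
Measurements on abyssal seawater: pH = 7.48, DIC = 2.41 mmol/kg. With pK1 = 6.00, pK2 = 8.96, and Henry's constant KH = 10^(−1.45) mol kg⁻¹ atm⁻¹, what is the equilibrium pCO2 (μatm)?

α₀ = 1 / (1 + K1/[H⁺] + K1K2/[H⁺]²) = 1 / (1 + 10^+1.48 + 10^+0.00)
   = 1 / (1 + 30.200 + 1.0000) = 1/32.200 = 0.03106
[CO2*] = α₀ × DIC = 0.03106 × 2.41 = 0.07485 mmol/kg
pCO2 = [CO2*]/KH = 7.485×10^-5 / 3.548×10^-2 = 2110 μatm

pCO2 = 2110 μatm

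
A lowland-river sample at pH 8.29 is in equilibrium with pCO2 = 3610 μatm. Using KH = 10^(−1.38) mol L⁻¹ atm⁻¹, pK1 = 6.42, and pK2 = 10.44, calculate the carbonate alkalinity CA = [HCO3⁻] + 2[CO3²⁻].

CA = 11.3 mmol/L

[CO2*] = KH · pCO2 = 10^(−1.38) × 3610×10^-6 = 1.505×10^-4 mol/L
α₀ = 1/(1 + K1/[H⁺] + K1K2/[H⁺]²) = 1/(1 + 10^+1.87 + 10^-0.28) = 0.01322
DIC = [CO2*]/α₀ = 1.505×10^-4 / 0.01322 = 11.39 mmol/L
CA = (α₁ + 2α₂)·DIC = (0.9798 + 2×0.006937) × 11.39 = 11.3 mmol/L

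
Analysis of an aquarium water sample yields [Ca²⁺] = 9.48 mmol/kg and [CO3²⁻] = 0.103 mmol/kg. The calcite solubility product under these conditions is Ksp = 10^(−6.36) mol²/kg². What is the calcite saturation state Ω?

Ω = 2.24

Ksp = 10^(−6.36) = 4.365×10^-7
Ω = [Ca²⁺][CO3²⁻]/Ksp = (9.48×10^-3)(0.103×10^-3) / 4.365×10^-7 = 2.24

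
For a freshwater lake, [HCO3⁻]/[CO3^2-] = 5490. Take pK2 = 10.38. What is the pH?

pH = 6.64

From K2 = [H⁺][CO3^2-]/[HCO3⁻]:  pH = pK2 − log₁₀([HCO3⁻]/[CO3^2-])
log₁₀(5490) = +3.740
pH = 10.38 − (+3.740) = 6.64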